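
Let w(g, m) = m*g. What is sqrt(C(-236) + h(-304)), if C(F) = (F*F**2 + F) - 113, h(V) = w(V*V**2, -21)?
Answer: sqrt(576839139) ≈ 24017.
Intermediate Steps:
w(g, m) = g*m
h(V) = -21*V**3 (h(V) = (V*V**2)*(-21) = V**3*(-21) = -21*V**3)
C(F) = -113 + F + F**3 (C(F) = (F**3 + F) - 113 = (F + F**3) - 113 = -113 + F + F**3)
sqrt(C(-236) + h(-304)) = sqrt((-113 - 236 + (-236)**3) - 21*(-304)**3) = sqrt((-113 - 236 - 13144256) - 21*(-28094464)) = sqrt(-13144605 + 589983744) = sqrt(576839139)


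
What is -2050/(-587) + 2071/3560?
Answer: 8513677/2089720 ≈ 4.0741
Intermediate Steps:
-2050/(-587) + 2071/3560 = -2050*(-1/587) + 2071*(1/3560) = 2050/587 + 2071/3560 = 8513677/2089720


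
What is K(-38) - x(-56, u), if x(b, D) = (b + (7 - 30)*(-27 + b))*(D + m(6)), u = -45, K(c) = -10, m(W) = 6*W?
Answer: 16667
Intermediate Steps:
x(b, D) = (36 + D)*(621 - 22*b) (x(b, D) = (b + (7 - 30)*(-27 + b))*(D + 6*6) = (b - 23*(-27 + b))*(D + 36) = (b + (621 - 23*b))*(36 + D) = (621 - 22*b)*(36 + D) = (36 + D)*(621 - 22*b))
K(-38) - x(-56, u) = -10 - (22356 - 792*(-56) + 621*(-45) - 22*(-45)*(-56)) = -10 - (22356 + 44352 - 27945 - 55440) = -10 - 1*(-16677) = -10 + 16677 = 16667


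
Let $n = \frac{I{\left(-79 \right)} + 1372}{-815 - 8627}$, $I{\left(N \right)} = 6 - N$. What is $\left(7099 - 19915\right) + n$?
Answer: $- \frac{121010129}{9442} \approx -12816.0$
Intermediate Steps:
$n = - \frac{1457}{9442}$ ($n = \frac{\left(6 - -79\right) + 1372}{-815 - 8627} = \frac{\left(6 + 79\right) + 1372}{-9442} = \left(85 + 1372\right) \left(- \frac{1}{9442}\right) = 1457 \left(- \frac{1}{9442}\right) = - \frac{1457}{9442} \approx -0.15431$)
$\left(7099 - 19915\right) + n = \left(7099 - 19915\right) - \frac{1457}{9442} = -12816 - \frac{1457}{9442} = - \frac{121010129}{9442}$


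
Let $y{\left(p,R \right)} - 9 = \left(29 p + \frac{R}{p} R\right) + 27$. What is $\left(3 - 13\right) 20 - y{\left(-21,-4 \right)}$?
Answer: $\frac{7849}{21} \approx 373.76$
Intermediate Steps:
$y{\left(p,R \right)} = 36 + 29 p + \frac{R^{2}}{p}$ ($y{\left(p,R \right)} = 9 + \left(\left(29 p + \frac{R}{p} R\right) + 27\right) = 9 + \left(\left(29 p + \frac{R^{2}}{p}\right) + 27\right) = 9 + \left(27 + 29 p + \frac{R^{2}}{p}\right) = 36 + 29 p + \frac{R^{2}}{p}$)
$\left(3 - 13\right) 20 - y{\left(-21,-4 \right)} = \left(3 - 13\right) 20 - \left(36 + 29 \left(-21\right) + \frac{\left(-4\right)^{2}}{-21}\right) = \left(-10\right) 20 - \left(36 - 609 + 16 \left(- \frac{1}{21}\right)\right) = -200 - \left(36 - 609 - \frac{16}{21}\right) = -200 - - \frac{12049}{21} = -200 + \frac{12049}{21} = \frac{7849}{21}$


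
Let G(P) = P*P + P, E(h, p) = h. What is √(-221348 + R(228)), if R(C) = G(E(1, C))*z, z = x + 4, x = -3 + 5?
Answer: 2*I*√55334 ≈ 470.46*I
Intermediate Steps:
x = 2
G(P) = P + P² (G(P) = P² + P = P + P²)
z = 6 (z = 2 + 4 = 6)
R(C) = 12 (R(C) = (1*(1 + 1))*6 = (1*2)*6 = 2*6 = 12)
√(-221348 + R(228)) = √(-221348 + 12) = √(-221336) = 2*I*√55334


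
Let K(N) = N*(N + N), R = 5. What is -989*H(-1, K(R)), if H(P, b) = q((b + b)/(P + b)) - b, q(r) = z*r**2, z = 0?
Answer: 49450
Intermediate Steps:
K(N) = 2*N**2 (K(N) = N*(2*N) = 2*N**2)
q(r) = 0 (q(r) = 0*r**2 = 0)
H(P, b) = -b (H(P, b) = 0 - b = -b)
-989*H(-1, K(R)) = -(-989)*2*5**2 = -(-989)*2*25 = -(-989)*50 = -989*(-50) = 49450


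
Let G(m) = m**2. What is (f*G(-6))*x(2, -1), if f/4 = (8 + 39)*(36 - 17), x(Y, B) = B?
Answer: -128592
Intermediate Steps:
f = 3572 (f = 4*((8 + 39)*(36 - 17)) = 4*(47*19) = 4*893 = 3572)
(f*G(-6))*x(2, -1) = (3572*(-6)**2)*(-1) = (3572*36)*(-1) = 128592*(-1) = -128592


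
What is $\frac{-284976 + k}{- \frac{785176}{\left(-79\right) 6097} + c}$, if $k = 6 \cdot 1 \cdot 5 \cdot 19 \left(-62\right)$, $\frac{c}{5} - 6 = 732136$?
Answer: $- \frac{3673437274}{41981651093} \approx -0.087501$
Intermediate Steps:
$c = 3660710$ ($c = 30 + 5 \cdot 732136 = 30 + 3660680 = 3660710$)
$k = -35340$ ($k = 6 \cdot 5 \cdot 19 \left(-62\right) = 30 \cdot 19 \left(-62\right) = 570 \left(-62\right) = -35340$)
$\frac{-284976 + k}{- \frac{785176}{\left(-79\right) 6097} + c} = \frac{-284976 - 35340}{- \frac{785176}{\left(-79\right) 6097} + 3660710} = - \frac{320316}{- \frac{785176}{-481663} + 3660710} = - \frac{320316}{\left(-785176\right) \left(- \frac{1}{481663}\right) + 3660710} = - \frac{320316}{\frac{112168}{68809} + 3660710} = - \frac{320316}{\frac{251889906558}{68809}} = \left(-320316\right) \frac{68809}{251889906558} = - \frac{3673437274}{41981651093}$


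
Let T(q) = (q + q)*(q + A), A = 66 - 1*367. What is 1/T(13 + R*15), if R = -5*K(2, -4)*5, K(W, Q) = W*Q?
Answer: 1/16342512 ≈ 6.1190e-8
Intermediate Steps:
A = -301 (A = 66 - 367 = -301)
K(W, Q) = Q*W
R = 200 (R = -(-20)*2*5 = -5*(-8)*5 = 40*5 = 200)
T(q) = 2*q*(-301 + q) (T(q) = (q + q)*(q - 301) = (2*q)*(-301 + q) = 2*q*(-301 + q))
1/T(13 + R*15) = 1/(2*(13 + 200*15)*(-301 + (13 + 200*15))) = 1/(2*(13 + 3000)*(-301 + (13 + 3000))) = 1/(2*3013*(-301 + 3013)) = 1/(2*3013*2712) = 1/16342512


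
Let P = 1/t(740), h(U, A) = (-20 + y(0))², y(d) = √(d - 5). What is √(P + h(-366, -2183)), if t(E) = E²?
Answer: √(216302001 - 21904000*I*√5)/740 ≈ 20.0 - 2.2361*I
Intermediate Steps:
y(d) = √(-5 + d)
h(U, A) = (-20 + I*√5)² (h(U, A) = (-20 + √(-5 + 0))² = (-20 + √(-5))² = (-20 + I*√5)²)
P = 1/547600 (P = 1/(740²) = 1/547600 ≈ 1.8262e-6)
√(P + h(-366, -2183)) = √(1/547600 + (20 - I*√5)²)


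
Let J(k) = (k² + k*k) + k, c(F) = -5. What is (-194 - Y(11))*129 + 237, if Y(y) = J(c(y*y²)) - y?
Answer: -29175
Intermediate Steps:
J(k) = k + 2*k² (J(k) = (k² + k²) + k = 2*k² + k = k + 2*k²)
Y(y) = 45 - y (Y(y) = -5*(1 + 2*(-5)) - y = -5*(1 - 10) - y = -5*(-9) - y = 45 - y)
(-194 - Y(11))*129 + 237 = (-194 - (45 - 1*11))*129 + 237 = (-194 - (45 - 11))*129 + 237 = (-194 - 1*34)*129 + 237 = (-194 - 34)*129 + 237 = -228*129 + 237 = -29412 + 237 = -29175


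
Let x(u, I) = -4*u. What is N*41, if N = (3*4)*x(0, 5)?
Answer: 0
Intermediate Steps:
N = 0 (N = (3*4)*(-4*0) = 12*0 = 0)
N*41 = 0*41 = 0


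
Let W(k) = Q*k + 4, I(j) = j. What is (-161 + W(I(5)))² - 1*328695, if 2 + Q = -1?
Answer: -299111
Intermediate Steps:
Q = -3 (Q = -2 - 1 = -3)
W(k) = 4 - 3*k (W(k) = -3*k + 4 = 4 - 3*k)
(-161 + W(I(5)))² - 1*328695 = (-161 + (4 - 3*5))² - 1*328695 = (-161 + (4 - 15))² - 328695 = (-161 - 11)² - 328695 = (-172)² - 328695 = 29584 - 328695 = -299111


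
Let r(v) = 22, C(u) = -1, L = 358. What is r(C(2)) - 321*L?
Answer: -114896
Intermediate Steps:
r(C(2)) - 321*L = 22 - 321*358 = 22 - 114918 = -114896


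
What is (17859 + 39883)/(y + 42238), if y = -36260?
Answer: 28871/2989 ≈ 9.6591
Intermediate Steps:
(17859 + 39883)/(y + 42238) = (17859 + 39883)/(-36260 + 42238) = 57742/5978 = 57742*(1/5978) = 28871/2989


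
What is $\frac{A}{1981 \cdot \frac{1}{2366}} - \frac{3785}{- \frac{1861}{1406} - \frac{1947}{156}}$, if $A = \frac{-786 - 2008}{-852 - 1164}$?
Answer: $\frac{6618113325863}{23992271352} \approx 275.84$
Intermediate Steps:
$A = \frac{1397}{1008}$ ($A = - \frac{2794}{-852 - 1164} = - \frac{2794}{-2016} = \left(-2794\right) \left(- \frac{1}{2016}\right) = \frac{1397}{1008} \approx 1.3859$)
$\frac{A}{1981 \cdot \frac{1}{2366}} - \frac{3785}{- \frac{1861}{1406} - \frac{1947}{156}} = \frac{1397}{1008 \cdot \frac{1981}{2366}} - \frac{3785}{- \frac{1861}{1406} - \frac{1947}{156}} = \frac{1397}{1008 \cdot 1981 \cdot \frac{1}{2366}} - \frac{3785}{\left(-1861\right) \frac{1}{1406} - \frac{649}{52}} = \frac{1397}{1008 \cdot \frac{283}{338}} - \frac{3785}{- \frac{1861}{1406} - \frac{649}{52}} = \frac{1397}{1008} \cdot \frac{338}{283} - \frac{3785}{- \frac{504633}{36556}} = \frac{236093}{142632} - - \frac{138364460}{504633} = \frac{236093}{142632} + \frac{138364460}{504633} = \frac{6618113325863}{23992271352}$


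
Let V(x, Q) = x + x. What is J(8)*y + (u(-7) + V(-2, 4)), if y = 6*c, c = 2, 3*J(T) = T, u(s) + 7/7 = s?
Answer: 20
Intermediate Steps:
u(s) = -1 + s
J(T) = T/3
V(x, Q) = 2*x
y = 12 (y = 6*2 = 12)
J(8)*y + (u(-7) + V(-2, 4)) = ((⅓)*8)*12 + ((-1 - 7) + 2*(-2)) = (8/3)*12 + (-8 - 4) = 32 - 12 = 20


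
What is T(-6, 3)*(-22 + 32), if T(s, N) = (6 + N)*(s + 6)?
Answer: 0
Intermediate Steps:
T(s, N) = (6 + N)*(6 + s)
T(-6, 3)*(-22 + 32) = (36 + 6*3 + 6*(-6) + 3*(-6))*(-22 + 32) = (36 + 18 - 36 - 18)*10 = 0*10 = 0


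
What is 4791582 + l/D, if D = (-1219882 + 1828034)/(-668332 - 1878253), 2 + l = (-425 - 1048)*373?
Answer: 4313182919599/608152 ≈ 7.0923e+6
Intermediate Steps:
l = -549431 (l = -2 + (-425 - 1048)*373 = -2 - 1473*373 = -2 - 549429 = -549431)
D = -608152/2546585 (D = 608152/(-2546585) = 608152*(-1/2546585) = -608152/2546585 ≈ -0.23881)
4791582 + l/D = 4791582 - 549431/(-608152/2546585) = 4791582 - 549431*(-2546585/608152) = 4791582 + 1399172743135/608152 = 4313182919599/608152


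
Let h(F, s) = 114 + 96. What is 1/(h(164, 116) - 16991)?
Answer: -1/16781 ≈ -5.9591e-5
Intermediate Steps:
h(F, s) = 210
1/(h(164, 116) - 16991) = 1/(210 - 16991) = 1/(-16781) = -1/16781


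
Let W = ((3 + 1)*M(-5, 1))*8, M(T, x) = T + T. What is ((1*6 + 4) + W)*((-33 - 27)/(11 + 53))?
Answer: 2325/8 ≈ 290.63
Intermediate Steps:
M(T, x) = 2*T
W = -320 (W = ((3 + 1)*(2*(-5)))*8 = (4*(-10))*8 = -40*8 = -320)
((1*6 + 4) + W)*((-33 - 27)/(11 + 53)) = ((1*6 + 4) - 320)*((-33 - 27)/(11 + 53)) = ((6 + 4) - 320)*(-60/64) = (10 - 320)*(-60*1/64) = -310*(-15/16) = 2325/8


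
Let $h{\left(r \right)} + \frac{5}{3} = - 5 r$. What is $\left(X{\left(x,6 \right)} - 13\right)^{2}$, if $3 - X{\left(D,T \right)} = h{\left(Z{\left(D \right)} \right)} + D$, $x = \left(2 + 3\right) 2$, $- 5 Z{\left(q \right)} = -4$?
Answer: $\frac{1849}{9} \approx 205.44$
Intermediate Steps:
$Z{\left(q \right)} = \frac{4}{5}$ ($Z{\left(q \right)} = \left(- \frac{1}{5}\right) \left(-4\right) = \frac{4}{5}$)
$x = 10$ ($x = 5 \cdot 2 = 10$)
$h{\left(r \right)} = - \frac{5}{3} - 5 r$
$X{\left(D,T \right)} = \frac{26}{3} - D$ ($X{\left(D,T \right)} = 3 - \left(\left(- \frac{5}{3} - 4\right) + D\right) = 3 - \left(- \frac{17}{3} + D\right) = \frac{26}{3} - D$)
$\left(X{\left(x,6 \right)} - 13\right)^{2} = \left(\left(\frac{26}{3} - 10\right) - 13\right)^{2} = \left(- \frac{4}{3} - 13\right)^{2} = \left(- \frac{43}{3}\right)^{2} = \frac{1849}{9}$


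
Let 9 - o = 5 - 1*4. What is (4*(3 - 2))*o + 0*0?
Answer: 32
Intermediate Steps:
o = 8 (o = 9 - (5 - 1*4) = 9 - (5 - 4) = 9 - 1*1 = 9 - 1 = 8)
(4*(3 - 2))*o + 0*0 = (4*(3 - 2))*8 + 0*0 = (4*1)*8 + 0 = 4*8 + 0 = 32 + 0 = 32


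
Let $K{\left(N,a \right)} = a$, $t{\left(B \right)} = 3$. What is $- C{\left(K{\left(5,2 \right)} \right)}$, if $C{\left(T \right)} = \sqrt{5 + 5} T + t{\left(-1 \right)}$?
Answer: $-3 - 2 \sqrt{10} \approx -9.3246$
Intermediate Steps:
$C{\left(T \right)} = 3 + T \sqrt{10}$ ($C{\left(T \right)} = \sqrt{5 + 5} T + 3 = \sqrt{10} T + 3 = T \sqrt{10} + 3 = 3 + T \sqrt{10}$)
$- C{\left(K{\left(5,2 \right)} \right)} = - (3 + 2 \sqrt{10}) = -3 - 2 \sqrt{10}$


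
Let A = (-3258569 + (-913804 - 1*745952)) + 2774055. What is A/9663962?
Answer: -1072135/4831981 ≈ -0.22188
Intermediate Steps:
A = -2144270 (A = (-3258569 + (-913804 - 745952)) + 2774055 = (-3258569 - 1659756) + 2774055 = -4918325 + 2774055 = -2144270)
A/9663962 = -2144270/9663962 = -2144270*1/9663962 = -1072135/4831981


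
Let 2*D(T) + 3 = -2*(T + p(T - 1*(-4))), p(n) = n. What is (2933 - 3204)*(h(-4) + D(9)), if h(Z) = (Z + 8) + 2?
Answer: 9485/2 ≈ 4742.5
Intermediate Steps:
h(Z) = 10 + Z (h(Z) = (8 + Z) + 2 = 10 + Z)
D(T) = -11/2 - 2*T (D(T) = -3/2 + (-2*(T + (T - 1*(-4))))/2 = -3/2 + (-2*(T + (T + 4)))/2 = -3/2 + (-2*(T + (4 + T)))/2 = -3/2 + (-2*(4 + 2*T))/2 = -3/2 + (-8 - 4*T)/2 = -3/2 + (-4 - 2*T) = -11/2 - 2*T)
(2933 - 3204)*(h(-4) + D(9)) = (2933 - 3204)*((10 - 4) + (-11/2 - 2*9)) = -271*(6 + (-11/2 - 18)) = -271*(6 - 47/2) = -271*(-35/2) = 9485/2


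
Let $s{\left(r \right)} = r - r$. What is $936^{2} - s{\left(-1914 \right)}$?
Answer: $876096$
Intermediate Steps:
$s{\left(r \right)} = 0$
$936^{2} - s{\left(-1914 \right)} = 936^{2} - 0 = 876096 + 0 = 876096$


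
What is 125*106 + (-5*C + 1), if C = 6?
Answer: 13221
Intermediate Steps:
125*106 + (-5*C + 1) = 125*106 + (-5*6 + 1) = 13250 + (-30 + 1) = 13250 - 29 = 13221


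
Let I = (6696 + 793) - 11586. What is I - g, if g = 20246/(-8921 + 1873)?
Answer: -14427705/3524 ≈ -4094.1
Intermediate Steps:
g = -10123/3524 (g = 20246/(-7048) = 20246*(-1/7048) = -10123/3524 ≈ -2.8726)
I = -4097 (I = 7489 - 11586 = -4097)
I - g = -4097 - 1*(-10123/3524) = -4097 + 10123/3524 = -14427705/3524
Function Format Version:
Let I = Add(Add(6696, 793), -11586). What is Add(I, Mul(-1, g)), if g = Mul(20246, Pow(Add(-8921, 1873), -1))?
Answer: Rational(-14427705, 3524) ≈ -4094.1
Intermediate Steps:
g = Rational(-10123, 3524) (g = Mul(20246, Pow(-7048, -1)) = Mul(20246, Rational(-1, 7048)) = Rational(-10123, 3524) ≈ -2.8726)
I = -4097 (I = Add(7489, -11586) = -4097)
Add(I, Mul(-1, g)) = Add(-4097, Mul(-1, Rational(-10123, 3524))) = Add(-4097, Rational(10123, 3524)) = Rational(-14427705, 3524)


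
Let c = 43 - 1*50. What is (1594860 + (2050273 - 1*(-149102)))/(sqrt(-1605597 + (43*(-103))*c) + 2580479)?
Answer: 652729582571/443924896269 - 252949*I*sqrt(1574594)/443924896269 ≈ 1.4704 - 0.000715*I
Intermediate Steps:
c = -7 (c = 43 - 50 = -7)
(1594860 + (2050273 - 1*(-149102)))/(sqrt(-1605597 + (43*(-103))*c) + 2580479) = (1594860 + (2050273 - 1*(-149102)))/(sqrt(-1605597 + (43*(-103))*(-7)) + 2580479) = (1594860 + (2050273 + 149102))/(sqrt(-1605597 - 4429*(-7)) + 2580479) = (1594860 + 2199375)/(sqrt(-1605597 + 31003) + 2580479) = 3794235/(sqrt(-1574594) + 2580479) = 3794235/(I*sqrt(1574594) + 2580479) = 3794235/(2580479 + I*sqrt(1574594))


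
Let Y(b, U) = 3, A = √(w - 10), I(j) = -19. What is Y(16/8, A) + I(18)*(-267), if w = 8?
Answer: 5076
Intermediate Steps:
A = I*√2 (A = √(8 - 10) = √(-2) = I*√2 ≈ 1.4142*I)
Y(16/8, A) + I(18)*(-267) = 3 - 19*(-267) = 3 + 5073 = 5076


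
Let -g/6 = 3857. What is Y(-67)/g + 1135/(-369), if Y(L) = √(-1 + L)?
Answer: -1135/369 - I*√17/11571 ≈ -3.0759 - 0.00035633*I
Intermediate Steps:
g = -23142 (g = -6*3857 = -23142)
Y(-67)/g + 1135/(-369) = √(-1 - 67)/(-23142) + 1135/(-369) = √(-68)*(-1/23142) + 1135*(-1/369) = (2*I*√17)*(-1/23142) - 1135/369 = -I*√17/11571 - 1135/369 = -1135/369 - I*√17/11571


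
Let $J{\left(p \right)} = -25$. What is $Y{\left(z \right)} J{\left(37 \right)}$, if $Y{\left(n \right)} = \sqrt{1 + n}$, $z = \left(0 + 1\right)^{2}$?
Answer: $- 25 \sqrt{2} \approx -35.355$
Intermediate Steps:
$z = 1$ ($z = 1^{2} = 1$)
$Y{\left(z \right)} J{\left(37 \right)} = \sqrt{1 + 1} \left(-25\right) = \sqrt{2} \left(-25\right) = - 25 \sqrt{2}$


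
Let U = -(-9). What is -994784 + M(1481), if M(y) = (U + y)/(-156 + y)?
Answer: -263617462/265 ≈ -9.9478e+5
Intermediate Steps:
U = 9 (U = -3*(-3) = 9)
M(y) = (9 + y)/(-156 + y)
-994784 + M(1481) = -994784 + (9 + 1481)/(-156 + 1481) = -994784 + 1490/1325 = -994784 + (1/1325)*1490 = -994784 + 298/265 = -263617462/265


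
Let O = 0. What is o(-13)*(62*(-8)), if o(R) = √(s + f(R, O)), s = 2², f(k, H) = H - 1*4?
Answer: 0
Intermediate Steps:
f(k, H) = -4 + H (f(k, H) = H - 4 = -4 + H)
s = 4
o(R) = 0 (o(R) = √(4 + (-4 + 0)) = √(4 - 4) = √0 = 0)
o(-13)*(62*(-8)) = 0*(62*(-8)) = 0*(-496) = 0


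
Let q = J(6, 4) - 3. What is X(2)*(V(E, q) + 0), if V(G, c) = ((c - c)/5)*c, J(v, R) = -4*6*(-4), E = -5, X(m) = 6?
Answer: 0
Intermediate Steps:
J(v, R) = 96 (J(v, R) = -24*(-4) = 96)
q = 93 (q = 96 - 3 = 93)
V(G, c) = 0 (V(G, c) = (0*(1/5))*c = 0*c = 0)
X(2)*(V(E, q) + 0) = 6*(0 + 0) = 6*0 = 0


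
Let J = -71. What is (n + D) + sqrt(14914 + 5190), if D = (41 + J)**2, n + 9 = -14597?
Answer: -13706 + 2*sqrt(5026) ≈ -13564.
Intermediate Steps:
n = -14606 (n = -9 - 14597 = -14606)
D = 900 (D = (41 - 71)**2 = (-30)**2 = 900)
(n + D) + sqrt(14914 + 5190) = (-14606 + 900) + sqrt(14914 + 5190) = -13706 + sqrt(20104) = -13706 + 2*sqrt(5026)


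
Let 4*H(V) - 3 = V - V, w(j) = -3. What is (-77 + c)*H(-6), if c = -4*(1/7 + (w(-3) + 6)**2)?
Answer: -2385/28 ≈ -85.179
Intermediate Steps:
H(V) = 3/4 (H(V) = 3/4 + (V - V)/4 = 3/4 + (1/4)*0 = 3/4 + 0 = 3/4)
c = -256/7 (c = -4*(1/7 + (-3 + 6)**2) = -4*(1/7 + 3**2) = -4*(1/7 + 9) = -4*64/7 = -256/7 ≈ -36.571)
(-77 + c)*H(-6) = (-77 - 256/7)*(3/4) = -795/7*3/4 = -2385/28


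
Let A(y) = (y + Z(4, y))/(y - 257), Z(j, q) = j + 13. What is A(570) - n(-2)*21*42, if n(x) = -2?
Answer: 552719/313 ≈ 1765.9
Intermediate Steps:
Z(j, q) = 13 + j
A(y) = (17 + y)/(-257 + y) (A(y) = (y + (13 + 4))/(y - 257) = (y + 17)/(-257 + y) = (17 + y)/(-257 + y))
A(570) - n(-2)*21*42 = (17 + 570)/(-257 + 570) - (-2*21)*42 = 587/313 - (-42)*42 = (1/313)*587 - 1*(-1764) = 587/313 + 1764 = 552719/313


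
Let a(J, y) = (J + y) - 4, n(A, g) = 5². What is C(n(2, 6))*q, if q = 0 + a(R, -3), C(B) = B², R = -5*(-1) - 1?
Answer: -1875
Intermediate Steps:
R = 4 (R = 5 - 1 = 4)
n(A, g) = 25
a(J, y) = -4 + J + y
q = -3 (q = 0 + (-4 + 4 - 3) = 0 - 3 = -3)
C(n(2, 6))*q = 25²*(-3) = 625*(-3) = -1875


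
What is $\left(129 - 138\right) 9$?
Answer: $-81$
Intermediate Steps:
$\left(129 - 138\right) 9 = \left(-9\right) 9 = -81$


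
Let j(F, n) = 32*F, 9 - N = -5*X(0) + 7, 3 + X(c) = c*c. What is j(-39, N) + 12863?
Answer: 11615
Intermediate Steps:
X(c) = -3 + c² (X(c) = -3 + c*c = -3 + c²)
N = -13 (N = 9 - (-5*(-3 + 0²) + 7) = 9 - (-5*(-3 + 0) + 7) = 9 - (-5*(-3) + 7) = 9 - (15 + 7) = 9 - 1*22 = 9 - 22 = -13)
j(-39, N) + 12863 = 32*(-39) + 12863 = -1248 + 12863 = 11615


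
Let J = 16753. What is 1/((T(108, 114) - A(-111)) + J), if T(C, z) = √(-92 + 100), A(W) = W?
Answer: 2108/35549311 - √2/142197244 ≈ 5.9288e-5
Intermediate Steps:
T(C, z) = 2*√2 (T(C, z) = √8 = 2*√2)
1/((T(108, 114) - A(-111)) + J) = 1/((2*√2 - 1*(-111)) + 16753) = 1/((2*√2 + 111) + 16753) = 1/((111 + 2*√2) + 16753) = 1/(16864 + 2*√2)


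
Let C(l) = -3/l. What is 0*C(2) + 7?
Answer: 7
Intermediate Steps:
0*C(2) + 7 = 0*(-3/2) + 7 = 0 + 7 = 7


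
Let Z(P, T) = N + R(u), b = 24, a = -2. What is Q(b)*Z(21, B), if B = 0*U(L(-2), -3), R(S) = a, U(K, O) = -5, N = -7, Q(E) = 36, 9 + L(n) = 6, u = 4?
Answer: -324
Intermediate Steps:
L(n) = -3 (L(n) = -9 + 6 = -3)
R(S) = -2
B = 0 (B = 0*(-5) = 0)
Z(P, T) = -9 (Z(P, T) = -7 - 2 = -9)
Q(b)*Z(21, B) = 36*(-9) = -324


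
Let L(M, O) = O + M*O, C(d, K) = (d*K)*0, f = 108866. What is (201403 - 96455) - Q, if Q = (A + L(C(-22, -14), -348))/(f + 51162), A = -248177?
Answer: 16794867069/160028 ≈ 1.0495e+5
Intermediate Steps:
C(d, K) = 0 (C(d, K) = (K*d)*0 = 0)
Q = -248525/160028 (Q = (-248177 - 348*(1 + 0))/(108866 + 51162) = (-248177 - 348*1)/160028 = (-248177 - 348)*(1/160028) = -248525*1/160028 = -248525/160028 ≈ -1.5530)
(201403 - 96455) - Q = (201403 - 96455) - 1*(-248525/160028) = 104948 + 248525/160028 = 16794867069/160028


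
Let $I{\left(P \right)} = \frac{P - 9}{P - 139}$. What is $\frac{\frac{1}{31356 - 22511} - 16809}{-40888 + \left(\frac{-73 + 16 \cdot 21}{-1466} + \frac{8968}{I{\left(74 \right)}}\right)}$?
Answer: $\frac{19814403224}{58770328305} \approx 0.33715$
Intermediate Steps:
$I{\left(P \right)} = \frac{-9 + P}{-139 + P}$
$\frac{\frac{1}{31356 - 22511} - 16809}{-40888 + \left(\frac{-73 + 16 \cdot 21}{-1466} + \frac{8968}{I{\left(74 \right)}}\right)} = \frac{\frac{1}{31356 - 22511} - 16809}{-40888 + \left(\frac{-73 + 16 \cdot 21}{-1466} + \frac{8968}{\frac{1}{-139 + 74} \left(-9 + 74\right)}\right)} = \frac{\frac{1}{8845} - 16809}{-40888 + \left(\left(-73 + 336\right) \left(- \frac{1}{1466}\right) + \frac{8968}{\frac{1}{-65} \cdot 65}\right)} = \frac{\frac{1}{8845} - 16809}{-40888 + \left(263 \left(- \frac{1}{1466}\right) + \frac{8968}{\left(- \frac{1}{65}\right) 65}\right)} = - \frac{148675604}{8845 \left(-40888 + \left(- \frac{263}{1466} + \frac{8968}{-1}\right)\right)} = - \frac{148675604}{8845 \left(-40888 + \left(- \frac{263}{1466} + 8968 \left(-1\right)\right)\right)} = - \frac{148675604}{8845 \left(-40888 - \frac{13147351}{1466}\right)} = - \frac{148675604}{8845 \left(- \frac{73089159}{1466}\right)} = \left(- \frac{148675604}{8845}\right) \left(- \frac{1466}{73089159}\right) = \frac{19814403224}{58770328305}$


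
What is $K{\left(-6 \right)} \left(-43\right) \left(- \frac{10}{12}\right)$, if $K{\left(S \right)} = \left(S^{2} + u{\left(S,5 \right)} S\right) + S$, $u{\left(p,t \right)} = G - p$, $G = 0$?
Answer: $-215$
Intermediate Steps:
$u{\left(p,t \right)} = - p$ ($u{\left(p,t \right)} = 0 - p = - p$)
$K{\left(S \right)} = S$ ($K{\left(S \right)} = \left(S^{2} + - S S\right) + S = \left(S^{2} - S^{2}\right) + S = 0 + S = S$)
$K{\left(-6 \right)} \left(-43\right) \left(- \frac{10}{12}\right) = \left(-6\right) \left(-43\right) \left(- \frac{10}{12}\right) = 258 \left(\left(-10\right) \frac{1}{12}\right) = 258 \left(- \frac{5}{6}\right) = -215$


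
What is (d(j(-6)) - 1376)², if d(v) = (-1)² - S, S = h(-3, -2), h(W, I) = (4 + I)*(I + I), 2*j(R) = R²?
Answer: 1868689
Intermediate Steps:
j(R) = R²/2
h(W, I) = 2*I*(4 + I) (h(W, I) = (4 + I)*(2*I) = 2*I*(4 + I))
S = -8 (S = 2*(-2)*(4 - 2) = 2*(-2)*2 = -8)
d(v) = 9 (d(v) = (-1)² - 1*(-8) = 1 + 8 = 9)
(d(j(-6)) - 1376)² = (9 - 1376)² = (-1367)² = 1868689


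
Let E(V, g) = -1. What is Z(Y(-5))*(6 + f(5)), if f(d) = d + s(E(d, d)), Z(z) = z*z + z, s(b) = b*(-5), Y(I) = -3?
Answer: 96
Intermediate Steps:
s(b) = -5*b
Z(z) = z + z² (Z(z) = z² + z = z + z²)
f(d) = 5 + d (f(d) = d - 5*(-1) = d + 5 = 5 + d)
Z(Y(-5))*(6 + f(5)) = (-3*(1 - 3))*(6 + (5 + 5)) = (-3*(-2))*(6 + 10) = 6*16 = 96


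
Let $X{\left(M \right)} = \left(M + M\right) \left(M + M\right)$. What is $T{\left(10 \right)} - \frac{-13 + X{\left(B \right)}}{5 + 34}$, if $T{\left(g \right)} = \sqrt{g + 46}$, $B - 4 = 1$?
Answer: $- \frac{29}{13} + 2 \sqrt{14} \approx 5.2525$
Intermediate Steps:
$B = 5$ ($B = 4 + 1 = 5$)
$X{\left(M \right)} = 4 M^{2}$ ($X{\left(M \right)} = 2 M 2 M = 4 M^{2}$)
$T{\left(g \right)} = \sqrt{46 + g}$
$T{\left(10 \right)} - \frac{-13 + X{\left(B \right)}}{5 + 34} = \sqrt{46 + 10} - \frac{-13 + 4 \cdot 5^{2}}{5 + 34} = \sqrt{56} - \frac{-13 + 4 \cdot 25}{39} = 2 \sqrt{14} - \left(-13 + 100\right) \frac{1}{39} = 2 \sqrt{14} - 87 \cdot \frac{1}{39} = 2 \sqrt{14} - \frac{29}{13} = - \frac{29}{13} + 2 \sqrt{14}$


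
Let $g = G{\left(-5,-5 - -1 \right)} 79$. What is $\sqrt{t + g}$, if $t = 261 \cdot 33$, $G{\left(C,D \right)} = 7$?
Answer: $\sqrt{9166} \approx 95.739$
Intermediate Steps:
$t = 8613$
$g = 553$ ($g = 7 \cdot 79 = 553$)
$\sqrt{t + g} = \sqrt{8613 + 553} = \sqrt{9166}$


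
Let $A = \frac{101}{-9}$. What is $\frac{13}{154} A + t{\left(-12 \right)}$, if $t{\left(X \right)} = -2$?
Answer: $- \frac{4085}{1386} \approx -2.9473$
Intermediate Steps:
$A = - \frac{101}{9}$ ($A = 101 \left(- \frac{1}{9}\right) = - \frac{101}{9} \approx -11.222$)
$\frac{13}{154} A + t{\left(-12 \right)} = \frac{13}{154} \left(- \frac{101}{9}\right) - 2 = - \frac{1313}{1386} - 2 = - \frac{4085}{1386}$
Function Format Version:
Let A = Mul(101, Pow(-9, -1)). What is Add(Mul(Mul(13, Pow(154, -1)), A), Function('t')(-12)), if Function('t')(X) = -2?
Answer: Rational(-4085, 1386) ≈ -2.9473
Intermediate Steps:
A = Rational(-101, 9) (A = Mul(101, Rational(-1, 9)) = Rational(-101, 9) ≈ -11.222)
Add(Mul(Mul(13, Pow(154, -1)), A), Function('t')(-12)) = Add(Mul(Mul(13, Pow(154, -1)), Rational(-101, 9)), -2) = Add(Mul(Mul(13, Rational(1, 154)), Rational(-101, 9)), -2) = Add(Mul(Rational(13, 154), Rational(-101, 9)), -2) = Add(Rational(-1313, 1386), -2) = Rational(-4085, 1386)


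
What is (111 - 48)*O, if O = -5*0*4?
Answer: 0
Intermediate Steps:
O = 0 (O = 0*4 = 0)
(111 - 48)*O = (111 - 48)*0 = 63*0 = 0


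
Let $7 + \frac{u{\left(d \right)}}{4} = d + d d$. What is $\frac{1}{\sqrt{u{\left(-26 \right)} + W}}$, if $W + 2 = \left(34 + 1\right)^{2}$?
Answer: $\frac{\sqrt{3795}}{3795} \approx 0.016233$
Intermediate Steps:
$W = 1223$ ($W = -2 + \left(34 + 1\right)^{2} = -2 + 35^{2} = -2 + 1225 = 1223$)
$u{\left(d \right)} = -28 + 4 d + 4 d^{2}$ ($u{\left(d \right)} = -28 + 4 \left(d + d d\right) = -28 + 4 \left(d + d^{2}\right) = -28 + \left(4 d + 4 d^{2}\right) = -28 + 4 d + 4 d^{2}$)
$\frac{1}{\sqrt{u{\left(-26 \right)} + W}} = \frac{1}{\sqrt{\left(-28 + 4 \left(-26\right) + 4 \left(-26\right)^{2}\right) + 1223}} = \frac{1}{\sqrt{\left(-28 - 104 + 4 \cdot 676\right) + 1223}} = \frac{1}{\sqrt{\left(-28 - 104 + 2704\right) + 1223}} = \frac{1}{\sqrt{2572 + 1223}} = \frac{1}{\sqrt{3795}} = \frac{\sqrt{3795}}{3795}$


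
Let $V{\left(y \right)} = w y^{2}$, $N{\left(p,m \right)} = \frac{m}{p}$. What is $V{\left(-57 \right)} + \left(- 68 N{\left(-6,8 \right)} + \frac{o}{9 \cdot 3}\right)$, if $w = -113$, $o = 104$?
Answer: $- \frac{9910147}{27} \approx -3.6704 \cdot 10^{5}$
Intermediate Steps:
$V{\left(y \right)} = - 113 y^{2}$
$V{\left(-57 \right)} + \left(- 68 N{\left(-6,8 \right)} + \frac{o}{9 \cdot 3}\right) = - 113 \left(-57\right)^{2} - \left(- \frac{104}{27} + 68 \cdot 8 \frac{1}{-6}\right) = \left(-113\right) 3249 - \left(- \frac{104}{27} + 68 \cdot 8 \left(- \frac{1}{6}\right)\right) = -367137 + \left(\left(-68\right) \left(- \frac{4}{3}\right) + 104 \cdot \frac{1}{27}\right) = -367137 + \left(\frac{272}{3} + \frac{104}{27}\right) = -367137 + \frac{2552}{27} = - \frac{9910147}{27}$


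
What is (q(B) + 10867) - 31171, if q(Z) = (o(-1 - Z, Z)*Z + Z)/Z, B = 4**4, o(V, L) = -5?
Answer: -20308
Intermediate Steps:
B = 256
q(Z) = -4 (q(Z) = (-5*Z + Z)/Z = (-4*Z)/Z = -4)
(q(B) + 10867) - 31171 = (-4 + 10867) - 31171 = 10863 - 31171 = -20308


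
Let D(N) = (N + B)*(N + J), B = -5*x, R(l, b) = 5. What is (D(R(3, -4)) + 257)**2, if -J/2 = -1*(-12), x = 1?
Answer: 66049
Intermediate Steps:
B = -5 (B = -5*1 = -5)
J = -24 (J = -(-2)*(-12) = -2*12 = -24)
D(N) = (-24 + N)*(-5 + N) (D(N) = (N - 5)*(N - 24) = (-5 + N)*(-24 + N) = (-24 + N)*(-5 + N))
(D(R(3, -4)) + 257)**2 = ((120 + 5**2 - 29*5) + 257)**2 = ((120 + 25 - 145) + 257)**2 = (0 + 257)**2 = 257**2 = 66049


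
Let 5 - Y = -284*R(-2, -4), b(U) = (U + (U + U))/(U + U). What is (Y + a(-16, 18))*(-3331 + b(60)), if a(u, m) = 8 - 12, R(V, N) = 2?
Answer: -3788971/2 ≈ -1.8945e+6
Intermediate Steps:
b(U) = 3/2 (b(U) = (U + 2*U)/((2*U)) = (3*U)*(1/(2*U)) = 3/2)
Y = 573 (Y = 5 - (-284)*2 = 5 - 1*(-568) = 5 + 568 = 573)
a(u, m) = -4
(Y + a(-16, 18))*(-3331 + b(60)) = (573 - 4)*(-3331 + 3/2) = 569*(-6659/2) = -3788971/2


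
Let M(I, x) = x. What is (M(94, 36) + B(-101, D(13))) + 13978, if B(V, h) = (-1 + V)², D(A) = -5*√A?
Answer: 24418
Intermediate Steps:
(M(94, 36) + B(-101, D(13))) + 13978 = (36 + (-1 - 101)²) + 13978 = (36 + (-102)²) + 13978 = (36 + 10404) + 13978 = 10440 + 13978 = 24418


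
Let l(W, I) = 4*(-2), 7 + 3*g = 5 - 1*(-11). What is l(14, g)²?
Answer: 64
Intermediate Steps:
g = 3 (g = -7/3 + (5 - 1*(-11))/3 = -7/3 + (5 + 11)/3 = -7/3 + (⅓)*16 = -7/3 + 16/3 = 3)
l(W, I) = -8
l(14, g)² = (-8)² = 64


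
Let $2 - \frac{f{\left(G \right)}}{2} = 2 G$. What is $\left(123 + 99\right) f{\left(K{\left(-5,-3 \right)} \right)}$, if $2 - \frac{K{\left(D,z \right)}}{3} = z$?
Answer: $-12432$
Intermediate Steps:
$K{\left(D,z \right)} = 6 - 3 z$
$f{\left(G \right)} = 4 - 4 G$ ($f{\left(G \right)} = 4 - 2 \cdot 2 G = 4 - 4 G$)
$\left(123 + 99\right) f{\left(K{\left(-5,-3 \right)} \right)} = \left(123 + 99\right) \left(4 - 4 \left(6 - -9\right)\right) = 222 \left(4 - 4 \left(6 + 9\right)\right) = 222 \left(4 - 60\right) = 222 \left(-56\right) = -12432$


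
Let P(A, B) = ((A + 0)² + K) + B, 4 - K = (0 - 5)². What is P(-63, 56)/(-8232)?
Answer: -143/294 ≈ -0.48639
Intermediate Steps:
K = -21 (K = 4 - (0 - 5)² = 4 - 1*(-5)² = 4 - 1*25 = 4 - 25 = -21)
P(A, B) = -21 + B + A² (P(A, B) = ((A + 0)² - 21) + B = (A² - 21) + B = (-21 + A²) + B = -21 + B + A²)
P(-63, 56)/(-8232) = (-21 + 56 + (-63)²)/(-8232) = (-21 + 56 + 3969)*(-1/8232) = 4004*(-1/8232) = -143/294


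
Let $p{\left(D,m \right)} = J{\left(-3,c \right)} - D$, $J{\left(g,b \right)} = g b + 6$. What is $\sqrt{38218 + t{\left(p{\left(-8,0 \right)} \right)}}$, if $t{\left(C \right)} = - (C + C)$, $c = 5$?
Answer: $14 \sqrt{195} \approx 195.5$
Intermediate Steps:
$J{\left(g,b \right)} = 6 + b g$ ($J{\left(g,b \right)} = b g + 6 = 6 + b g$)
$p{\left(D,m \right)} = -9 - D$ ($p{\left(D,m \right)} = \left(6 + 5 \left(-3\right)\right) - D = \left(6 - 15\right) - D = -9 - D$)
$t{\left(C \right)} = - 2 C$
$\sqrt{38218 + t{\left(p{\left(-8,0 \right)} \right)}} = \sqrt{38218 - 2 \left(-9 - -8\right)} = \sqrt{38218 - 2 \left(-9 + 8\right)} = \sqrt{38218 - -2} = \sqrt{38218 + 2} = \sqrt{38220} = 14 \sqrt{195}$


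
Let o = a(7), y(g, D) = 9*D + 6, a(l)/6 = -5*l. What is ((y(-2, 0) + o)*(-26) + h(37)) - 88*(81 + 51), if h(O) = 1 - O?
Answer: -6348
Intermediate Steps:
a(l) = -30*l (a(l) = 6*(-5*l) = -30*l)
y(g, D) = 6 + 9*D
o = -210 (o = -30*7 = -210)
((y(-2, 0) + o)*(-26) + h(37)) - 88*(81 + 51) = (((6 + 9*0) - 210)*(-26) + (1 - 1*37)) - 88*(81 + 51) = (((6 + 0) - 210)*(-26) + (1 - 37)) - 88*132 = ((6 - 210)*(-26) - 36) - 11616 = (-204*(-26) - 36) - 11616 = (5304 - 36) - 11616 = 5268 - 11616 = -6348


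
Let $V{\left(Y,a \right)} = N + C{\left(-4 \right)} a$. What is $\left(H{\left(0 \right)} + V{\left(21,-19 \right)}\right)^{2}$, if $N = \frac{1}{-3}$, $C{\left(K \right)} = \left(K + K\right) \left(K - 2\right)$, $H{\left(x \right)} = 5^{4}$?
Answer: $\frac{743044}{9} \approx 82561.0$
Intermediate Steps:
$H{\left(x \right)} = 625$
$C{\left(K \right)} = 2 K \left(-2 + K\right)$
$N = - \frac{1}{3} \approx -0.33333$
$V{\left(Y,a \right)} = - \frac{1}{3} + 48 a$ ($V{\left(Y,a \right)} = - \frac{1}{3} + 2 \left(-4\right) \left(-2 - 4\right) a = - \frac{1}{3} + 2 \left(-4\right) \left(-6\right) a = - \frac{1}{3} + 48 a$)
$\left(H{\left(0 \right)} + V{\left(21,-19 \right)}\right)^{2} = \left(625 + \left(- \frac{1}{3} + 48 \left(-19\right)\right)\right)^{2} = \left(625 - \frac{2737}{3}\right)^{2} = \left(- \frac{862}{3}\right)^{2} = \frac{743044}{9}$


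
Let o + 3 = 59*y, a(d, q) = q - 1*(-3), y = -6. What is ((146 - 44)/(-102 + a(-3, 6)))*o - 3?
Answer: 12045/31 ≈ 388.55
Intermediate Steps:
a(d, q) = 3 + q (a(d, q) = q + 3 = 3 + q)
o = -357 (o = -3 + 59*(-6) = -3 - 354 = -357)
((146 - 44)/(-102 + a(-3, 6)))*o - 3 = ((146 - 44)/(-102 + (3 + 6)))*(-357) - 3 = (102/(-102 + 9))*(-357) - 3 = (102/(-93))*(-357) - 3 = (102*(-1/93))*(-357) - 3 = -34/31*(-357) - 3 = 12138/31 - 3 = 12045/31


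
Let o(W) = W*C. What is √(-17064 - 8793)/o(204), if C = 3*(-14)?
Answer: -13*I*√17/2856 ≈ -0.018768*I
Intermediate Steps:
C = -42
o(W) = -42*W (o(W) = W*(-42) = -42*W)
√(-17064 - 8793)/o(204) = √(-17064 - 8793)/((-42*204)) = √(-25857)/(-8568) = (39*I*√17)*(-1/8568) = -13*I*√17/2856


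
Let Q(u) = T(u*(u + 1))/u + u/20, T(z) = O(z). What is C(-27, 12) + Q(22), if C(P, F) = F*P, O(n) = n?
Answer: -2999/10 ≈ -299.90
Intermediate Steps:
T(z) = z
Q(u) = 1 + 21*u/20 (Q(u) = (u*(u + 1))/u + u/20 = (u*(1 + u))/u + u*(1/20) = (1 + u) + u/20 = 1 + 21*u/20)
C(-27, 12) + Q(22) = 12*(-27) + (1 + (21/20)*22) = -324 + (1 + 231/10) = -324 + 241/10 = -2999/10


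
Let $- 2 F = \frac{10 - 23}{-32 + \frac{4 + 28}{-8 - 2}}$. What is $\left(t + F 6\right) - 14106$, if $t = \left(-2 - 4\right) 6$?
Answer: $- \frac{2489187}{176} \approx -14143.0$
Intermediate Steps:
$t = -36$ ($t = \left(-6\right) 6 = -36$)
$F = - \frac{65}{352}$ ($F = - \frac{\left(10 - 23\right) \frac{1}{-32 + \frac{4 + 28}{-8 - 2}}}{2} = - \frac{\left(-13\right) \frac{1}{-32 + \frac{32}{-10}}}{2} = - \frac{\left(-13\right) \frac{1}{-32 + 32 \left(- \frac{1}{10}\right)}}{2} = - \frac{\left(-13\right) \frac{1}{-32 - \frac{16}{5}}}{2} = - \frac{\left(-13\right) \frac{1}{- \frac{176}{5}}}{2} = - \frac{\left(-13\right) \left(- \frac{5}{176}\right)}{2} = \left(- \frac{1}{2}\right) \frac{65}{176} = - \frac{65}{352} \approx -0.18466$)
$\left(t + F 6\right) - 14106 = \left(-36 - \frac{195}{176}\right) - 14106 = - \frac{6531}{176} - 14106 = - \frac{2489187}{176}$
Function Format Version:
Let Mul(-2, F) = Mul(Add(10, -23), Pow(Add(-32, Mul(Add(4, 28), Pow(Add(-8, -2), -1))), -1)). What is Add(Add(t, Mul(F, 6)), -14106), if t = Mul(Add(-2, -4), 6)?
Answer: Rational(-2489187, 176) ≈ -14143.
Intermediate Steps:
t = -36 (t = Mul(-6, 6) = -36)
F = Rational(-65, 352) (F = Mul(Rational(-1, 2), Mul(Add(10, -23), Pow(Add(-32, Mul(Add(4, 28), Pow(Add(-8, -2), -1))), -1))) = Mul(Rational(-1, 2), Mul(-13, Pow(Add(-32, Mul(32, Pow(-10, -1))), -1))) = Mul(Rational(-1, 2), Mul(-13, Pow(Add(-32, Mul(32, Rational(-1, 10))), -1))) = Mul(Rational(-1, 2), Mul(-13, Pow(Add(-32, Rational(-16, 5)), -1))) = Mul(Rational(-1, 2), Mul(-13, Pow(Rational(-176, 5), -1))) = Mul(Rational(-1, 2), Mul(-13, Rational(-5, 176))) = Mul(Rational(-1, 2), Rational(65, 176)) = Rational(-65, 352) ≈ -0.18466)
Add(Add(t, Mul(F, 6)), -14106) = Add(Add(-36, Mul(Rational(-65, 352), 6)), -14106) = Add(Add(-36, Rational(-195, 176)), -14106) = Add(Rational(-6531, 176), -14106) = Rational(-2489187, 176)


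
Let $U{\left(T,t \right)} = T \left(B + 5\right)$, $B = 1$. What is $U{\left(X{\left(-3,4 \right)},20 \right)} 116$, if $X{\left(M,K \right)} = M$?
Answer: $-2088$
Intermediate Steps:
$U{\left(T,t \right)} = 6 T$ ($U{\left(T,t \right)} = T \left(1 + 5\right) = T 6 = 6 T$)
$U{\left(X{\left(-3,4 \right)},20 \right)} 116 = 6 \left(-3\right) 116 = \left(-18\right) 116 = -2088$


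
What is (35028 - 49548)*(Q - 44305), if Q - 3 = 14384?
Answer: 434409360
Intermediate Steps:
Q = 14387 (Q = 3 + 14384 = 14387)
(35028 - 49548)*(Q - 44305) = (35028 - 49548)*(14387 - 44305) = -14520*(-29918) = 434409360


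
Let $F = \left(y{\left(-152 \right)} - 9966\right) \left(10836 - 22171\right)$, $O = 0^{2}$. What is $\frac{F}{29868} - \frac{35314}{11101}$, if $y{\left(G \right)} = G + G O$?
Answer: $\frac{636045755989}{165782334} \approx 3836.6$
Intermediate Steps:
$O = 0$
$y{\left(G \right)} = G$ ($y{\left(G \right)} = G + G 0 = G + 0 = G$)
$F = 114687530$ ($F = \left(-152 - 9966\right) \left(10836 - 22171\right) = \left(-10118\right) \left(-11335\right) = 114687530$)
$\frac{F}{29868} - \frac{35314}{11101} = \frac{114687530}{29868} - \frac{35314}{11101} = 114687530 \cdot \frac{1}{29868} - \frac{35314}{11101} = \frac{57343765}{14934} - \frac{35314}{11101} = \frac{636045755989}{165782334}$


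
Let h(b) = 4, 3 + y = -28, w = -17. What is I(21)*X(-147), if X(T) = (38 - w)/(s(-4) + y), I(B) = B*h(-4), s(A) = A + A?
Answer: -1540/13 ≈ -118.46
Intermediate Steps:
s(A) = 2*A
y = -31 (y = -3 - 28 = -31)
I(B) = 4*B (I(B) = B*4 = 4*B)
X(T) = -55/39 (X(T) = (38 - 1*(-17))/(2*(-4) - 31) = (38 + 17)/(-8 - 31) = 55/(-39) = 55*(-1/39) = -55/39)
I(21)*X(-147) = (4*21)*(-55/39) = 84*(-55/39) = -1540/13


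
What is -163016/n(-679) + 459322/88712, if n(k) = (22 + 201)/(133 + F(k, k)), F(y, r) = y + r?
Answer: 8857704892003/9891388 ≈ 8.9550e+5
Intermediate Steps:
F(y, r) = r + y
n(k) = 223/(133 + 2*k) (n(k) = (22 + 201)/(133 + (k + k)) = 223/(133 + 2*k))
-163016/n(-679) + 459322/88712 = -163016/(223/(133 + 2*(-679))) + 459322/88712 = -163016/(223/(133 - 1358)) + 459322*(1/88712) = -163016/(223/(-1225)) + 229661/44356 = -163016/(223*(-1/1225)) + 229661/44356 = -163016/(-223/1225) + 229661/44356 = -163016*(-1225/223) + 229661/44356 = 199694600/223 + 229661/44356 = 8857704892003/9891388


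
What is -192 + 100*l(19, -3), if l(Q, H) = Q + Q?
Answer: 3608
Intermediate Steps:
l(Q, H) = 2*Q
-192 + 100*l(19, -3) = -192 + 100*(2*19) = -192 + 100*38 = -192 + 3800 = 3608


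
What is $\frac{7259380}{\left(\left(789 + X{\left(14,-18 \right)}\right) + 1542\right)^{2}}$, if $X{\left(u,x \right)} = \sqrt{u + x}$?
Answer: $\frac{7888851002932}{5904725721845} - \frac{13537291824 i}{5904725721845} \approx 1.336 - 0.0022926 i$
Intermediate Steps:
$\frac{7259380}{\left(\left(789 + X{\left(14,-18 \right)}\right) + 1542\right)^{2}} = \frac{7259380}{\left(\left(789 + \sqrt{14 - 18}\right) + 1542\right)^{2}} = \frac{7259380}{\left(\left(789 + \sqrt{-4}\right) + 1542\right)^{2}} = \frac{7259380}{\left(\left(789 + 2 i\right) + 1542\right)^{2}} = \frac{7259380}{\left(2331 + 2 i\right)^{2}}$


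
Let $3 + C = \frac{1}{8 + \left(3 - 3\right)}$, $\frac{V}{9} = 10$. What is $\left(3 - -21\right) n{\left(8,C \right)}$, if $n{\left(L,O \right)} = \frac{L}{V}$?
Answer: $\frac{32}{15} \approx 2.1333$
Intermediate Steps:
$V = 90$ ($V = 9 \cdot 10 = 90$)
$C = - \frac{23}{8}$ ($C = -3 + \frac{1}{8 + \left(3 - 3\right)} = -3 + \frac{1}{8 + 0} = -3 + \frac{1}{8} = - \frac{23}{8} \approx -2.875$)
$n{\left(L,O \right)} = \frac{L}{90}$
$\left(3 - -21\right) n{\left(8,C \right)} = \left(3 - -21\right) \frac{1}{90} \cdot 8 = \left(3 + 21\right) \frac{4}{45} = 24 \cdot \frac{4}{45} = \frac{32}{15}$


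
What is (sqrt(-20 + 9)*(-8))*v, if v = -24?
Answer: 192*I*sqrt(11) ≈ 636.79*I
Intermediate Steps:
(sqrt(-20 + 9)*(-8))*v = (sqrt(-20 + 9)*(-8))*(-24) = (sqrt(-11)*(-8))*(-24) = ((I*sqrt(11))*(-8))*(-24) = -8*I*sqrt(11)*(-24) = 192*I*sqrt(11)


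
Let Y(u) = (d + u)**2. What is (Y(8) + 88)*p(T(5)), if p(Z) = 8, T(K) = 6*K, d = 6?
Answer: 2272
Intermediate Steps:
Y(u) = (6 + u)**2
(Y(8) + 88)*p(T(5)) = ((6 + 8)**2 + 88)*8 = (14**2 + 88)*8 = (196 + 88)*8 = 284*8 = 2272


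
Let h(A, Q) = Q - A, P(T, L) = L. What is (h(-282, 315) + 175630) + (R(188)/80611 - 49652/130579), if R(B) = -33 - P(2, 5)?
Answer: 1854979681440189/10526103769 ≈ 1.7623e+5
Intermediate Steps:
R(B) = -38 (R(B) = -33 - 1*5 = -33 - 5 = -38)
(h(-282, 315) + 175630) + (R(188)/80611 - 49652/130579) = ((315 - 1*(-282)) + 175630) + (-38/80611 - 49652/130579) = ((315 + 282) + 175630) + (-38*1/80611 - 49652*1/130579) = (597 + 175630) + (-38/80611 - 49652/130579) = 176227 - 4007459374/10526103769 = 1854979681440189/10526103769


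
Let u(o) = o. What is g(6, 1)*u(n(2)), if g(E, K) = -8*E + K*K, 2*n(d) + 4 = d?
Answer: 47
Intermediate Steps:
n(d) = -2 + d/2
g(E, K) = K² - 8*E (g(E, K) = -8*E + K² = K² - 8*E)
g(6, 1)*u(n(2)) = (1² - 8*6)*(-2 + (½)*2) = (1 - 48)*(-2 + 1) = -47*(-1) = 47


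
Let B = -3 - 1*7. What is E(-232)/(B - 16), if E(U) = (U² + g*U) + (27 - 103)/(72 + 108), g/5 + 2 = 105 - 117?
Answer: -3152861/1170 ≈ -2694.8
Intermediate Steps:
g = -70 (g = -10 + 5*(105 - 117) = -10 + 5*(-12) = -10 - 60 = -70)
E(U) = -19/45 + U² - 70*U (E(U) = (U² - 70*U) + (27 - 103)/(72 + 108) = (U² - 70*U) - 76/180 = (U² - 70*U) - 76*1/180 = (U² - 70*U) - 19/45 = -19/45 + U² - 70*U)
B = -10 (B = -3 - 7 = -10)
E(-232)/(B - 16) = (-19/45 + (-232)² - 70*(-232))/(-10 - 16) = (-19/45 + 53824 + 16240)/(-26) = (3152861/45)*(-1/26) = -3152861/1170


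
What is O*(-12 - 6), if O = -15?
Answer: 270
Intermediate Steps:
O*(-12 - 6) = -15*(-12 - 6) = -15*(-18) = 270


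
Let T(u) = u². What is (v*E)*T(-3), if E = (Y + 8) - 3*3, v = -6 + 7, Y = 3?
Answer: 18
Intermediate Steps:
v = 1
E = 2 (E = (3 + 8) - 3*3 = 11 - 9 = 2)
(v*E)*T(-3) = (1*2)*(-3)² = 2*9 = 18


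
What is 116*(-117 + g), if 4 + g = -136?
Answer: -29812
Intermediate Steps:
g = -140 (g = -4 - 136 = -140)
116*(-117 + g) = 116*(-117 - 140) = 116*(-257) = -29812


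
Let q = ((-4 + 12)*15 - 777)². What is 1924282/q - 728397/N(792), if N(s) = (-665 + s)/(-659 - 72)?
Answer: 229835296977157/54819423 ≈ 4.1926e+6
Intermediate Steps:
N(s) = 665/731 - s/731 (N(s) = (-665 + s)/(-731) = (-665 + s)*(-1/731) = 665/731 - s/731)
q = 431649 (q = (8*15 - 777)² = (120 - 777)² = (-657)² = 431649)
1924282/q - 728397/N(792) = 1924282/431649 - 728397/(665/731 - 1/731*792) = 1924282*(1/431649) - 728397/(665/731 - 792/731) = 1924282/431649 - 728397/(-127/731) = 1924282/431649 - 728397*(-731/127) = 1924282/431649 + 532458207/127 = 229835296977157/54819423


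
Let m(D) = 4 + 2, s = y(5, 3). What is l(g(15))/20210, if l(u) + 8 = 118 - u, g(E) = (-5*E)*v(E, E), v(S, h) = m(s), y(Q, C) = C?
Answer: 56/2021 ≈ 0.027709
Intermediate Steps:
s = 3
m(D) = 6
v(S, h) = 6
g(E) = -30*E (g(E) = -5*E*6 = -30*E)
l(u) = 110 - u (l(u) = -8 + (118 - u) = 110 - u)
l(g(15))/20210 = (110 - (-30)*15)/20210 = (110 - 1*(-450))*(1/20210) = (110 + 450)*(1/20210) = 560*(1/20210) = 56/2021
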